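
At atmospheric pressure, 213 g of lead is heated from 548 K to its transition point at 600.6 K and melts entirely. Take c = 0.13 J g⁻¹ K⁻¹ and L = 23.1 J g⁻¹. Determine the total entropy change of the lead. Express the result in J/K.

Warming step: ΔS₁ = m c ln(T_tr/T_i) = 213 × 0.13 × ln(600.6/548) = 2.538 J/K.
Phase change: ΔS₂ = +mL/T_tr = 213 × 23.1 / 600.6 = 8.192 J/K.
ΔS_total = (2.538) + (8.192) = 10.7 J/K.

ΔS = 10.7 J/K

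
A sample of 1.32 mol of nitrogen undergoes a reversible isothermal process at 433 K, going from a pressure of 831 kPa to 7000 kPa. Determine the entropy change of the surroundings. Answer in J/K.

ΔS_surr = 23.4 J/K

For an isothermal ideal gas ΔS_gas = nR ln(P₁/P₂) = 1.32 × 8.314 × ln(831/7000) = -23.4 J/K.
The process is reversible, so ΔS_surr = −ΔS_gas = 23.4 J/K and ΔS_universe = 0.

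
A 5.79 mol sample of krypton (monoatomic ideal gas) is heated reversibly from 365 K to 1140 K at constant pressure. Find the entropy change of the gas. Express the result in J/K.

At constant pressure, ΔS = nC_p ln(T₂/T₁) with C_p = 5R/2 = 20.79 J mol⁻¹ K⁻¹.
ΔS = 5.79 × 20.79 × ln(1140/365) = 137 J/K.

ΔS = 137 J/K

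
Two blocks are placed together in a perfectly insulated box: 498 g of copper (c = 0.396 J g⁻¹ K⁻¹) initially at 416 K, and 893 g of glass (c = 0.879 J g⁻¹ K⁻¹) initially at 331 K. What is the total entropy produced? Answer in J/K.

ΔS_total = 4.3 J/K

Energy balance: T_f = (m₁c₁T₁ + m₂c₂T₂)/(m₁c₁ + m₂c₂) = 348.07 K.
ΔS₁ = m₁c₁ ln(T_f/T₁) = 197.208 × ln(348.07/416) = -35.1601 J/K.
ΔS₂ = m₂c₂ ln(T_f/T₂) = 784.947 × ln(348.07/331) = 39.465 J/K.
ΔS_total = -35.1601 + 39.465 = 4.3 J/K.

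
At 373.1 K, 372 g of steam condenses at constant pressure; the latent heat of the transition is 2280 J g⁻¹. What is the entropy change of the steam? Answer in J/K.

Heat released by the substance: Q = −mL = −372 × 2280 = −848160 J.
At constant T, ΔS = Q_rev/T = −848160 / 373.1 = -2270 J/K.

ΔS = -2270 J/K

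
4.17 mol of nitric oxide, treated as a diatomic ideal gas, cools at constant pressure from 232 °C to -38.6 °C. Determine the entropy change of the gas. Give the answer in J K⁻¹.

ΔS = -93.1 J/K

In kelvin: T₁ = 505.15 K, T₂ = 234.55 K. At constant pressure, ΔS = nC_p ln(T₂/T₁) with C_p = 7R/2 = 29.1 J mol⁻¹ K⁻¹.
ΔS = 4.17 × 29.1 × ln(234.55/505.15) = -93.1 J/K.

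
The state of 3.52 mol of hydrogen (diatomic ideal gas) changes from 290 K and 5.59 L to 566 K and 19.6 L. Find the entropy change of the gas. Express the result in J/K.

ΔS = 85.6 J/K

Entropy is a state function: ΔS = nC_V ln(T₂/T₁) + nR ln(V₂/V₁), with C_V = 5R/2 = 20.79 J mol⁻¹ K⁻¹ for a diatomic ideal gas.
ΔS = 3.52 × [20.79 × ln(566/290) + 8.314 × ln(19.6/5.59)] = 85.6 J/K.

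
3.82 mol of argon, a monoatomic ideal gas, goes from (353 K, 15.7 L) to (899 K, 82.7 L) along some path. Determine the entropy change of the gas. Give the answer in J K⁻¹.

ΔS = 97.3 J/K

Entropy is a state function: ΔS = nC_V ln(T₂/T₁) + nR ln(V₂/V₁), with C_V = 3R/2 = 12.47 J mol⁻¹ K⁻¹ for a monoatomic ideal gas.
ΔS = 3.82 × [12.47 × ln(899/353) + 8.314 × ln(82.7/15.7)] = 97.3 J/K.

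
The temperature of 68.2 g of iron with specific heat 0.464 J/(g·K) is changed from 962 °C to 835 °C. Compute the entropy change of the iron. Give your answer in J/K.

ΔS = -3.43 J/K

In kelvin: T₁ = 1235.15 K, T₂ = 1108.15 K. ΔS = ∫dQ_rev/T = m c ln(T₂/T₁) = 68.2 × 0.464 × ln(1108.15/1235.15) = -3.43 J/K.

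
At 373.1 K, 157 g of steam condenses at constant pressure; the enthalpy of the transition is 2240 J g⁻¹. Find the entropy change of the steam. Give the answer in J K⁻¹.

Heat released by the substance: Q = −mL = −157 × 2240 = −351680 J.
At constant T, ΔS = Q_rev/T = −351680 / 373.1 = -943 J/K.

ΔS = -943 J/K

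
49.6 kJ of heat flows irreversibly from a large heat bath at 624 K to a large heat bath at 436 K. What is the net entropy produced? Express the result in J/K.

ΔS_total = 34.3 J/K

ΔS_hot = −Q/T_H = −49600/624 = -79.49 J/K and ΔS_cold = +Q/T_C = 49600/436 = 113.8 J/K.
ΔS_total = -79.49 + 113.8 = 34.3 J/K, positive as the second law requires.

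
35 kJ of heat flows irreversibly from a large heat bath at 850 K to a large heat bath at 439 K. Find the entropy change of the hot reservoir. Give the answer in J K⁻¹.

ΔS_hot = -41.2 J/K

The hot reservoir loses heat Q, so ΔS_hot = −Q/T_H = −35000/850 = -41.2 J/K.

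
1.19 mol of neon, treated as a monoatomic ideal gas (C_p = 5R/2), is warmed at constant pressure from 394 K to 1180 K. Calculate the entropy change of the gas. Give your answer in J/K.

ΔS = 27.1 J/K

At constant pressure, ΔS = nC_p ln(T₂/T₁) with C_p = 5R/2 = 20.79 J mol⁻¹ K⁻¹.
ΔS = 1.19 × 20.79 × ln(1180/394) = 27.1 J/K.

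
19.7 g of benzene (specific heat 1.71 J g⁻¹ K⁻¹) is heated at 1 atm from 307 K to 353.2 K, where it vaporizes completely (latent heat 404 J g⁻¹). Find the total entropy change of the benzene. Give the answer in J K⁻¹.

Warming step: ΔS₁ = m c ln(T_tr/T_i) = 19.7 × 1.71 × ln(353.2/307) = 4.722 J/K.
Phase change: ΔS₂ = +mL/T_tr = 19.7 × 404 / 353.2 = 22.53 J/K.
ΔS_total = (4.722) + (22.53) = 27.3 J/K.

ΔS = 27.3 J/K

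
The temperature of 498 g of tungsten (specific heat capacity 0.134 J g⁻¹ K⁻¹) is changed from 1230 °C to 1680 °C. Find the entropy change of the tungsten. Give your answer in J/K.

ΔS = 17.5 J/K

In kelvin: T₁ = 1503.15 K, T₂ = 1953.15 K. ΔS = ∫dQ_rev/T = m c ln(T₂/T₁) = 498 × 0.134 × ln(1953.15/1503.15) = 17.5 J/K.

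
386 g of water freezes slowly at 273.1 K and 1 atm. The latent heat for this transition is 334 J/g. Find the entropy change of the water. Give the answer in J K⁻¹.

Heat released by the substance: Q = −mL = −386 × 334 = −128924 J.
At constant T, ΔS = Q_rev/T = −128924 / 273.1 = -472 J/K.

ΔS = -472 J/K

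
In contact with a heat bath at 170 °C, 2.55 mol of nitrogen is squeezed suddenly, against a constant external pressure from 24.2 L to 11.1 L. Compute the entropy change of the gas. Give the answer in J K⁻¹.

ΔS_gas = -16.5 J/K

Entropy is a state function, so ΔS_gas depends only on the end states.
For an isothermal ideal gas ΔS_gas = nR ln(V₂/V₁) = 2.55 × 8.314 × ln(11.1/24.2) = -16.5 J/K.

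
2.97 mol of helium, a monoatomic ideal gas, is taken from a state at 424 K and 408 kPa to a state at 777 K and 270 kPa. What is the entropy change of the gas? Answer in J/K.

ΔS = nC_p ln(T₂/T₁) − nR ln(P₂/P₁), with C_p = 5R/2 = 20.79 J mol⁻¹ K⁻¹ for a monoatomic ideal gas.
ΔS = 2.97 × [20.79 × ln(777/424) − 8.314 × ln(270/408)] = 47.6 J/K.

ΔS = 47.6 J/K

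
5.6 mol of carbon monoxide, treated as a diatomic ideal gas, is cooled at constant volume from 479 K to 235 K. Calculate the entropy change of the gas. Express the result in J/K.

ΔS = -82.9 J/K

At constant volume, ΔS = nC_V ln(T₂/T₁) with C_V = 5R/2 = 20.79 J mol⁻¹ K⁻¹.
ΔS = 5.6 × 20.79 × ln(235/479) = -82.9 J/K.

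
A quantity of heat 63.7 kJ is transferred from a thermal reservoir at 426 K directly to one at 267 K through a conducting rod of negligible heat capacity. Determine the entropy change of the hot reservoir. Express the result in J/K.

ΔS_hot = -150 J/K

The hot reservoir loses heat Q, so ΔS_hot = −Q/T_H = −63700/426 = -150 J/K.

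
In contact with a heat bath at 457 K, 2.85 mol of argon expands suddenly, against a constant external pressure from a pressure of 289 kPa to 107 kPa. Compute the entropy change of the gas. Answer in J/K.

Entropy is a state function, so ΔS_gas depends only on the end states.
For an isothermal ideal gas ΔS_gas = nR ln(P₁/P₂) = 2.85 × 8.314 × ln(289/107) = 23.5 J/K.

ΔS_gas = 23.5 J/K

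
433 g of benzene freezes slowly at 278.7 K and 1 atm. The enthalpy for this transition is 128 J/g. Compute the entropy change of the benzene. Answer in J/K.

ΔS = -199 J/K

Heat released by the substance: Q = −mL = −433 × 128 = −55424 J.
At constant T, ΔS = Q_rev/T = −55424 / 278.7 = -199 J/K.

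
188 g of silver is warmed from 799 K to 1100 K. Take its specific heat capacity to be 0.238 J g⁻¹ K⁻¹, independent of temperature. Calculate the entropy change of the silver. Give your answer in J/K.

ΔS = 14.3 J/K

ΔS = ∫dQ_rev/T = m c ln(T₂/T₁) = 188 × 0.238 × ln(1100/799) = 14.3 J/K.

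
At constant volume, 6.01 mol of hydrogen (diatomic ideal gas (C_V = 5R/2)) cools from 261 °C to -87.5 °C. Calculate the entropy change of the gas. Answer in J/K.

In kelvin: T₁ = 534.15 K, T₂ = 185.65 K. At constant volume, ΔS = nC_V ln(T₂/T₁) with C_V = 5R/2 = 20.79 J mol⁻¹ K⁻¹.
ΔS = 6.01 × 20.79 × ln(185.65/534.15) = -132 J/K.

ΔS = -132 J/K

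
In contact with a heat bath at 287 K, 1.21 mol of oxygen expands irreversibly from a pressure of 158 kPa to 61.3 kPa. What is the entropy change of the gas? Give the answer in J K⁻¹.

Entropy is a state function, so ΔS_gas depends only on the end states.
For an isothermal ideal gas ΔS_gas = nR ln(P₁/P₂) = 1.21 × 8.314 × ln(158/61.3) = 9.52 J/K.

ΔS_gas = 9.52 J/K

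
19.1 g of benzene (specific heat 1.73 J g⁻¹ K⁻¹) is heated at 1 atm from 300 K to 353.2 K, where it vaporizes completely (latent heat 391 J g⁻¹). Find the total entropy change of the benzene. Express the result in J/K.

ΔS = 26.5 J/K

Warming step: ΔS₁ = m c ln(T_tr/T_i) = 19.1 × 1.73 × ln(353.2/300) = 5.394 J/K.
Phase change: ΔS₂ = +mL/T_tr = 19.1 × 391 / 353.2 = 21.14 J/K.
ΔS_total = (5.394) + (21.14) = 26.5 J/K.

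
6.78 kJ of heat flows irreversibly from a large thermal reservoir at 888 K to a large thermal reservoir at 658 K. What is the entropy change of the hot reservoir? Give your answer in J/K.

ΔS_hot = -7.64 J/K

The hot reservoir loses heat Q, so ΔS_hot = −Q/T_H = −6780/888 = -7.64 J/K.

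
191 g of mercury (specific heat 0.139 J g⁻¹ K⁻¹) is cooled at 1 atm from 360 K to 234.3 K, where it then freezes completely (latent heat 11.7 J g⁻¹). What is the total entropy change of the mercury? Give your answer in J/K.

Cooling step: ΔS₁ = m c ln(T_tr/T_i) = 191 × 0.139 × ln(234.3/360) = -11.4 J/K.
Phase change: ΔS₂ = −mL/T_tr = −191 × 11.7 / 234.3 = -9.538 J/K.
ΔS_total = (-11.4) + (-9.538) = -20.9 J/K.

ΔS = -20.9 J/K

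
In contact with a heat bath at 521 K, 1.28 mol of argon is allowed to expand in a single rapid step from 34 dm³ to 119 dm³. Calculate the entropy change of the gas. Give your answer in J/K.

ΔS_gas = 13.3 J/K

Entropy is a state function, so ΔS_gas depends only on the end states.
For an isothermal ideal gas ΔS_gas = nR ln(V₂/V₁) = 1.28 × 8.314 × ln(119/34) = 13.3 J/K.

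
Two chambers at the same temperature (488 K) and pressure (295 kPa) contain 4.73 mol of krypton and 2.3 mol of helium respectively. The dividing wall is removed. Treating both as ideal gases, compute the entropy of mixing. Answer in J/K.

ΔS_mix = 36.9 J/K

Mole fractions: x_A = 4.73/7.03 = 0.673, x_B = 0.327.
ΔS_mix = −R(n_A ln x_A + n_B ln x_B) = −8.314 × (4.73 ln 0.673 + 2.3 ln 0.327) = 36.9 J/K.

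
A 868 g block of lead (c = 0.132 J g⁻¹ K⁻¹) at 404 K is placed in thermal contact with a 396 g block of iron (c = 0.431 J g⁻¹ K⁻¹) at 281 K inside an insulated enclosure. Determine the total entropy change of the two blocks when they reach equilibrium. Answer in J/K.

Energy balance: T_f = (m₁c₁T₁ + m₂c₂T₂)/(m₁c₁ + m₂c₂) = 330.4 K.
ΔS₁ = m₁c₁ ln(T_f/T₁) = 114.576 × ln(330.4/404) = -23.04 J/K.
ΔS₂ = m₂c₂ ln(T_f/T₂) = 170.676 × ln(330.4/281) = 27.64 J/K.
ΔS_total = -23.04 + 27.64 = 4.6 J/K.

ΔS_total = 4.6 J/K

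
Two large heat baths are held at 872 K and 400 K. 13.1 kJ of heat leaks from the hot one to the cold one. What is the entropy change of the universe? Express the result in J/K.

ΔS_total = 17.7 J/K

ΔS_hot = −Q/T_H = −13100/872 = -15.02 J/K and ΔS_cold = +Q/T_C = 13100/400 = 32.75 J/K.
ΔS_total = -15.02 + 32.75 = 17.7 J/K, positive as the second law requires.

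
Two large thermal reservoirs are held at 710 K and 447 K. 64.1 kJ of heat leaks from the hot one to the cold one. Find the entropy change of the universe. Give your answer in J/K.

ΔS_total = 53.1 J/K

ΔS_hot = −Q/T_H = −64100/710 = -90.28 J/K and ΔS_cold = +Q/T_C = 64100/447 = 143.4 J/K.
ΔS_total = -90.28 + 143.4 = 53.1 J/K, positive as the second law requires.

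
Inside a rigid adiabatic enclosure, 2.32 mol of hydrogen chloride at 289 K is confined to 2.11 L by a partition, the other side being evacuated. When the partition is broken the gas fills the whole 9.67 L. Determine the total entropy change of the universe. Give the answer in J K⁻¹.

ΔS_universe = 29.4 J/K

No heat is exchanged and no work is done, so the ideal-gas temperature stays constant.
Entropy is a state function; using a reversible isothermal path, ΔS_gas = nR ln(V₂/V₁) = 2.32 × 8.314 × ln(9.67/2.11) = 29.4 J/K.
The insulated surroundings exchange no heat, so ΔS_surr = 0 and ΔS_universe = ΔS_gas.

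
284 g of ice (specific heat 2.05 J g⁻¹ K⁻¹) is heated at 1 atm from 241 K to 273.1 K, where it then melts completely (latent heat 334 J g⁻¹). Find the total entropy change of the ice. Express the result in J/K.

Warming step: ΔS₁ = m c ln(T_tr/T_i) = 284 × 2.05 × ln(273.1/241) = 72.8 J/K.
Phase change: ΔS₂ = +mL/T_tr = 284 × 334 / 273.1 = 347.3 J/K.
ΔS_total = (72.8) + (347.3) = 420 J/K.

ΔS = 420 J/K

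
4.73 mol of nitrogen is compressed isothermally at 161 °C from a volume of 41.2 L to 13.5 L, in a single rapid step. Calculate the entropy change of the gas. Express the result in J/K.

ΔS_gas = -43.9 J/K

Entropy is a state function, so ΔS_gas depends only on the end states.
For an isothermal ideal gas ΔS_gas = nR ln(V₂/V₁) = 4.73 × 8.314 × ln(13.5/41.2) = -43.9 J/K.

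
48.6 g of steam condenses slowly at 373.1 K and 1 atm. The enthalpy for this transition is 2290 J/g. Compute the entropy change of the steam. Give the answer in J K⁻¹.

Heat released by the substance: Q = −mL = −48.6 × 2290 = −111294 J.
At constant T, ΔS = Q_rev/T = −111294 / 373.1 = -298 J/K.

ΔS = -298 J/K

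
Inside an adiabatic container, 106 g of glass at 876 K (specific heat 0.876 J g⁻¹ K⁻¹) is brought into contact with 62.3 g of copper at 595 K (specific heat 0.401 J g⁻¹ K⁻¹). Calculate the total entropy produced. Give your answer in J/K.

ΔS_total = 1.36 J/K

Energy balance: T_f = (m₁c₁T₁ + m₂c₂T₂)/(m₁c₁ + m₂c₂) = 816.43 K.
ΔS₁ = m₁c₁ ln(T_f/T₁) = 92.856 × ln(816.43/876) = -6.54 J/K.
ΔS₂ = m₂c₂ ln(T_f/T₂) = 24.9823 × ln(816.43/595) = 7.904 J/K.
ΔS_total = -6.54 + 7.904 = 1.36 J/K.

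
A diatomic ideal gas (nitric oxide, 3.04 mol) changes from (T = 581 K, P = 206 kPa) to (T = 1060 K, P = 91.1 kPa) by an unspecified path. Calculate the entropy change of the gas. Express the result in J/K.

ΔS = nC_p ln(T₂/T₁) − nR ln(P₂/P₁), with C_p = 7R/2 = 29.1 J mol⁻¹ K⁻¹ for a diatomic ideal gas.
ΔS = 3.04 × [29.1 × ln(1060/581) − 8.314 × ln(91.1/206)] = 73.8 J/K.

ΔS = 73.8 J/K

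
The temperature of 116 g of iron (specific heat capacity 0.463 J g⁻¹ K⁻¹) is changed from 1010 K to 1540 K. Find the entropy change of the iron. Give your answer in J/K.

ΔS = ∫dQ_rev/T = m c ln(T₂/T₁) = 116 × 0.463 × ln(1540/1010) = 22.7 J/K.

ΔS = 22.7 J/K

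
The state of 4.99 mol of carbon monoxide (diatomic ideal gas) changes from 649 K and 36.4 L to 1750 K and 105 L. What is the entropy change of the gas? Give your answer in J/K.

ΔS = 147 J/K

Entropy is a state function: ΔS = nC_V ln(T₂/T₁) + nR ln(V₂/V₁), with C_V = 5R/2 = 20.79 J mol⁻¹ K⁻¹ for a diatomic ideal gas.
ΔS = 4.99 × [20.79 × ln(1750/649) + 8.314 × ln(105/36.4)] = 147 J/K.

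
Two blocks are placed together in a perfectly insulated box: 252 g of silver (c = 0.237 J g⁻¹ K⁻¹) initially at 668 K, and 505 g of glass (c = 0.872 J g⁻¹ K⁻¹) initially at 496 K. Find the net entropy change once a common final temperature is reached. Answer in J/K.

Energy balance: T_f = (m₁c₁T₁ + m₂c₂T₂)/(m₁c₁ + m₂c₂) = 516.54 K.
ΔS₁ = m₁c₁ ln(T_f/T₁) = 59.724 × ln(516.54/668) = -15.36 J/K.
ΔS₂ = m₂c₂ ln(T_f/T₂) = 440.36 × ln(516.54/496) = 17.87 J/K.
ΔS_total = -15.36 + 17.87 = 2.51 J/K.

ΔS_total = 2.51 J/K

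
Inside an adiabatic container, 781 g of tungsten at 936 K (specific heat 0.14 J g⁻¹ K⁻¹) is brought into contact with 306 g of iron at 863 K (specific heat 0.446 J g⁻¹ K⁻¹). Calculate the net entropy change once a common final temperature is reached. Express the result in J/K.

Energy balance: T_f = (m₁c₁T₁ + m₂c₂T₂)/(m₁c₁ + m₂c₂) = 895.47 K.
ΔS₁ = m₁c₁ ln(T_f/T₁) = 109.34 × ln(895.47/936) = -4.84 J/K.
ΔS₂ = m₂c₂ ln(T_f/T₂) = 136.476 × ln(895.47/863) = 5.041 J/K.
ΔS_total = -4.84 + 5.041 = 0.201 J/K.

ΔS_total = 0.201 J/K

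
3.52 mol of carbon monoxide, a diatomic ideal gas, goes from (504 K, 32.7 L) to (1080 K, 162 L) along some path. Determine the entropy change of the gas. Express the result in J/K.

ΔS = 103 J/K

Entropy is a state function: ΔS = nC_V ln(T₂/T₁) + nR ln(V₂/V₁), with C_V = 5R/2 = 20.79 J mol⁻¹ K⁻¹ for a diatomic ideal gas.
ΔS = 3.52 × [20.79 × ln(1080/504) + 8.314 × ln(162/32.7)] = 103 J/K.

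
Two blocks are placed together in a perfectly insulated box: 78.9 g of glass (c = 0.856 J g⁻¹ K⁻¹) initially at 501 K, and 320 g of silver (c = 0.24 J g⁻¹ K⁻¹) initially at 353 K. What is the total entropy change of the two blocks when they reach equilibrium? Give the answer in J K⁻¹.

Energy balance: T_f = (m₁c₁T₁ + m₂c₂T₂)/(m₁c₁ + m₂c₂) = 422.25 K.
ΔS₁ = m₁c₁ ln(T_f/T₁) = 67.5384 × ln(422.25/501) = -11.55 J/K.
ΔS₂ = m₂c₂ ln(T_f/T₂) = 76.8 × ln(422.25/353) = 13.76 J/K.
ΔS_total = -11.55 + 13.76 = 2.21 J/K.

ΔS_total = 2.21 J/K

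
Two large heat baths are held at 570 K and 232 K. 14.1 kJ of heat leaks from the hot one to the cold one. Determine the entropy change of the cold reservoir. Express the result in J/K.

ΔS_cold = 60.8 J/K

The cold reservoir gains heat Q, so ΔS_cold = +Q/T_C = 14100/232 = 60.8 J/K.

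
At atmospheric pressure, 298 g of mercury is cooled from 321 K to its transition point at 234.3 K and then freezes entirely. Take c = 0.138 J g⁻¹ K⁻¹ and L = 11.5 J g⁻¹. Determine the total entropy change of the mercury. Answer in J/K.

Cooling step: ΔS₁ = m c ln(T_tr/T_i) = 298 × 0.138 × ln(234.3/321) = -12.95 J/K.
Phase change: ΔS₂ = −mL/T_tr = −298 × 11.5 / 234.3 = -14.63 J/K.
ΔS_total = (-12.95) + (-14.63) = -27.6 J/K.

ΔS = -27.6 J/K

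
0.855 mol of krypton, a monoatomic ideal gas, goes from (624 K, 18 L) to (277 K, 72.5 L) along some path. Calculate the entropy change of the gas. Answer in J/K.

Entropy is a state function: ΔS = nC_V ln(T₂/T₁) + nR ln(V₂/V₁), with C_V = 3R/2 = 12.47 J mol⁻¹ K⁻¹ for a monoatomic ideal gas.
ΔS = 0.855 × [12.47 × ln(277/624) + 8.314 × ln(72.5/18)] = 1.24 J/K.

ΔS = 1.24 J/K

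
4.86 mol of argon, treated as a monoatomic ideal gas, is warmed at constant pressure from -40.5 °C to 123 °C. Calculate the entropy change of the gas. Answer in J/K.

In kelvin: T₁ = 232.65 K, T₂ = 396.15 K. At constant pressure, ΔS = nC_p ln(T₂/T₁) with C_p = 5R/2 = 20.79 J mol⁻¹ K⁻¹.
ΔS = 4.86 × 20.79 × ln(396.15/232.65) = 53.8 J/K.

ΔS = 53.8 J/K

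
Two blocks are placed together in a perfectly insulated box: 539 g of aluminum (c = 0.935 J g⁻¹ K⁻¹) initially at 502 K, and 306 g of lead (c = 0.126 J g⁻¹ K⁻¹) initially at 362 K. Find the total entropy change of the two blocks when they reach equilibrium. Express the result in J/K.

ΔS_total = 1.75 J/K

Energy balance: T_f = (m₁c₁T₁ + m₂c₂T₂)/(m₁c₁ + m₂c₂) = 492.05 K.
ΔS₁ = m₁c₁ ln(T_f/T₁) = 503.965 × ln(492.05/502) = -10.0888 J/K.
ΔS₂ = m₂c₂ ln(T_f/T₂) = 38.556 × ln(492.05/362) = 11.8343 J/K.
ΔS_total = -10.0888 + 11.8343 = 1.75 J/K.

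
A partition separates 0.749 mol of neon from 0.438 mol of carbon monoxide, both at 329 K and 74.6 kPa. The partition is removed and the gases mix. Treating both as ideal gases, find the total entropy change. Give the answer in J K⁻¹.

ΔS_mix = 6.5 J/K

Mole fractions: x_A = 0.749/1.19 = 0.631, x_B = 0.369.
ΔS_mix = −R(n_A ln x_A + n_B ln x_B) = −8.314 × (0.749 ln 0.631 + 0.438 ln 0.369) = 6.5 J/K.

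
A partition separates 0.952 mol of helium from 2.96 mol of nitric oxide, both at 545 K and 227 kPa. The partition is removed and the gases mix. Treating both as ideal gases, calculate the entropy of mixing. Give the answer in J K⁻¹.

ΔS_mix = 18 J/K

Mole fractions: x_A = 0.952/3.91 = 0.243, x_B = 0.757.
ΔS_mix = −R(n_A ln x_A + n_B ln x_B) = −8.314 × (0.952 ln 0.243 + 2.96 ln 0.757) = 18 J/K.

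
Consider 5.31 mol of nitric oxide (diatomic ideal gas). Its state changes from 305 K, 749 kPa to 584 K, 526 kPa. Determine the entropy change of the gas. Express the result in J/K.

ΔS = nC_p ln(T₂/T₁) − nR ln(P₂/P₁), with C_p = 7R/2 = 29.1 J mol⁻¹ K⁻¹ for a diatomic ideal gas.
ΔS = 5.31 × [29.1 × ln(584/305) − 8.314 × ln(526/749)] = 116 J/K.

ΔS = 116 J/K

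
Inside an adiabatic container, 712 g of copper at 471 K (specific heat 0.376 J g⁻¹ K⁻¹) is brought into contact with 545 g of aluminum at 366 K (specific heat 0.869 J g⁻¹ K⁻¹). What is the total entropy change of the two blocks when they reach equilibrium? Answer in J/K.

ΔS_total = 5.56 J/K

Energy balance: T_f = (m₁c₁T₁ + m₂c₂T₂)/(m₁c₁ + m₂c₂) = 403.92 K.
ΔS₁ = m₁c₁ ln(T_f/T₁) = 267.712 × ln(403.92/471) = -41.13 J/K.
ΔS₂ = m₂c₂ ln(T_f/T₂) = 473.605 × ln(403.92/366) = 46.69 J/K.
ΔS_total = -41.13 + 46.69 = 5.56 J/K.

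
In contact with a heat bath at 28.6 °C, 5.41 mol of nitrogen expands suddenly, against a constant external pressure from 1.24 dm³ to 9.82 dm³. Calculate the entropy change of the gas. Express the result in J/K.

Entropy is a state function, so ΔS_gas depends only on the end states.
For an isothermal ideal gas ΔS_gas = nR ln(V₂/V₁) = 5.41 × 8.314 × ln(9.82/1.24) = 93.1 J/K.

ΔS_gas = 93.1 J/K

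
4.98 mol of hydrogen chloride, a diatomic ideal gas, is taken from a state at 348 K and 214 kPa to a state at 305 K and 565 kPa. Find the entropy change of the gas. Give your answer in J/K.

ΔS = nC_p ln(T₂/T₁) − nR ln(P₂/P₁), with C_p = 7R/2 = 29.1 J mol⁻¹ K⁻¹ for a diatomic ideal gas.
ΔS = 4.98 × [29.1 × ln(305/348) − 8.314 × ln(565/214)] = -59.3 J/K.

ΔS = -59.3 J/K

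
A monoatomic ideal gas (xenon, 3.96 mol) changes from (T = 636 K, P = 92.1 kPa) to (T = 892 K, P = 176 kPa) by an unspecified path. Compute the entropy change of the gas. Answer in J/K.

ΔS = nC_p ln(T₂/T₁) − nR ln(P₂/P₁), with C_p = 5R/2 = 20.79 J mol⁻¹ K⁻¹ for a monoatomic ideal gas.
ΔS = 3.96 × [20.79 × ln(892/636) − 8.314 × ln(176/92.1)] = 6.52 J/K.

ΔS = 6.52 J/K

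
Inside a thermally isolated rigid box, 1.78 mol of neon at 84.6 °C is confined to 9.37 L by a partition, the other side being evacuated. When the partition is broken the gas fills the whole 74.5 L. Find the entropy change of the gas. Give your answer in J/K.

ΔS_gas = 30.7 J/K

No heat is exchanged and no work is done, so the ideal-gas temperature stays constant.
Entropy is a state function; using a reversible isothermal path, ΔS_gas = nR ln(V₂/V₁) = 1.78 × 8.314 × ln(74.5/9.37) = 30.7 J/K.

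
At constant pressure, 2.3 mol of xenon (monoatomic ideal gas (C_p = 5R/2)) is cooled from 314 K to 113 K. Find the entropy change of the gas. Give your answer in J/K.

ΔS = -48.9 J/K

At constant pressure, ΔS = nC_p ln(T₂/T₁) with C_p = 5R/2 = 20.79 J mol⁻¹ K⁻¹.
ΔS = 2.3 × 20.79 × ln(113/314) = -48.9 J/K.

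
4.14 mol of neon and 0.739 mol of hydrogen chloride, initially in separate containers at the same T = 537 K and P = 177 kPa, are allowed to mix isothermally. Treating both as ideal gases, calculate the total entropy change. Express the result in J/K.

Mole fractions: x_A = 4.14/4.88 = 0.849, x_B = 0.151.
ΔS_mix = −R(n_A ln x_A + n_B ln x_B) = −8.314 × (4.14 ln 0.849 + 0.739 ln 0.151) = 17.2 J/K.

ΔS_mix = 17.2 J/K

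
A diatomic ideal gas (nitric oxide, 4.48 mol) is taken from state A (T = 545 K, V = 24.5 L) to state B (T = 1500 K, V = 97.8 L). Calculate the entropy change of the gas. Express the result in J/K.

Entropy is a state function: ΔS = nC_V ln(T₂/T₁) + nR ln(V₂/V₁), with C_V = 5R/2 = 20.79 J mol⁻¹ K⁻¹ for a diatomic ideal gas.
ΔS = 4.48 × [20.79 × ln(1500/545) + 8.314 × ln(97.8/24.5)] = 146 J/K.

ΔS = 146 J/K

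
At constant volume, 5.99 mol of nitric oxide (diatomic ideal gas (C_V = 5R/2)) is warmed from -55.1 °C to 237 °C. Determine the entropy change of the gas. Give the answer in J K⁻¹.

ΔS = 106 J/K

In kelvin: T₁ = 218.05 K, T₂ = 510.15 K. At constant volume, ΔS = nC_V ln(T₂/T₁) with C_V = 5R/2 = 20.79 J mol⁻¹ K⁻¹.
ΔS = 5.99 × 20.79 × ln(510.15/218.05) = 106 J/K.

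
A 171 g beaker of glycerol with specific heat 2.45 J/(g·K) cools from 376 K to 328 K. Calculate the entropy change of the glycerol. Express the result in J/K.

ΔS = ∫dQ_rev/T = m c ln(T₂/T₁) = 171 × 2.45 × ln(328/376) = -57.2 J/K.

ΔS = -57.2 J/K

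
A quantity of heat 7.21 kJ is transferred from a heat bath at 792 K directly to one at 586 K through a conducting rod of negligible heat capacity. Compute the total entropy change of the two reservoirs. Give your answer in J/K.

ΔS_hot = −Q/T_H = −7210/792 = -9.104 J/K and ΔS_cold = +Q/T_C = 7210/586 = 12.3 J/K.
ΔS_total = -9.104 + 12.3 = 3.2 J/K, positive as the second law requires.

ΔS_total = 3.2 J/K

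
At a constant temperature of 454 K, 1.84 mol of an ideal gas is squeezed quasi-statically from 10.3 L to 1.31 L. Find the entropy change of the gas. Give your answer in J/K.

For an isothermal ideal gas ΔS_gas = nR ln(V₂/V₁) = 1.84 × 8.314 × ln(1.31/10.3) = -31.5 J/K.

ΔS_gas = -31.5 J/K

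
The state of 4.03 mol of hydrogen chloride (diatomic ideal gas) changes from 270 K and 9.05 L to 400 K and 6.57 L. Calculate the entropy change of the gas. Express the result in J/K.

ΔS = 22.2 J/K

Entropy is a state function: ΔS = nC_V ln(T₂/T₁) + nR ln(V₂/V₁), with C_V = 5R/2 = 20.79 J mol⁻¹ K⁻¹ for a diatomic ideal gas.
ΔS = 4.03 × [20.79 × ln(400/270) + 8.314 × ln(6.57/9.05)] = 22.2 J/K.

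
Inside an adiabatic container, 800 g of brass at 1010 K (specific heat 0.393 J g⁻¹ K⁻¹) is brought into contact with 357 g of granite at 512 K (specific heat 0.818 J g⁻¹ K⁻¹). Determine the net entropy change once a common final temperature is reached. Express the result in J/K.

Energy balance: T_f = (m₁c₁T₁ + m₂c₂T₂)/(m₁c₁ + m₂c₂) = 770.19 K.
ΔS₁ = m₁c₁ ln(T_f/T₁) = 314.4 × ln(770.19/1010) = -85.23 J/K.
ΔS₂ = m₂c₂ ln(T_f/T₂) = 292.026 × ln(770.19/512) = 119.2 J/K.
ΔS_total = -85.23 + 119.2 = 34 J/K.

ΔS_total = 34 J/K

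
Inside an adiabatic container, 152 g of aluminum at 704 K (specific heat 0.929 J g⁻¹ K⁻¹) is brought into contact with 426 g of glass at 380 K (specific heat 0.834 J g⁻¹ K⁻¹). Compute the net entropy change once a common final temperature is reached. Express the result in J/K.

ΔS_total = 20.7 J/K

Energy balance: T_f = (m₁c₁T₁ + m₂c₂T₂)/(m₁c₁ + m₂c₂) = 472.15 K.
ΔS₁ = m₁c₁ ln(T_f/T₁) = 141.208 × ln(472.15/704) = -56.41 J/K.
ΔS₂ = m₂c₂ ln(T_f/T₂) = 355.284 × ln(472.15/380) = 77.14 J/K.
ΔS_total = -56.41 + 77.14 = 20.7 J/K.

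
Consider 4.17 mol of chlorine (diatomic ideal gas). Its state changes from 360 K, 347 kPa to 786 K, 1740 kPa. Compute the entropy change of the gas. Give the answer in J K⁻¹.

ΔS = nC_p ln(T₂/T₁) − nR ln(P₂/P₁), with C_p = 7R/2 = 29.1 J mol⁻¹ K⁻¹ for a diatomic ideal gas.
ΔS = 4.17 × [29.1 × ln(786/360) − 8.314 × ln(1740/347)] = 38.9 J/K.

ΔS = 38.9 J/K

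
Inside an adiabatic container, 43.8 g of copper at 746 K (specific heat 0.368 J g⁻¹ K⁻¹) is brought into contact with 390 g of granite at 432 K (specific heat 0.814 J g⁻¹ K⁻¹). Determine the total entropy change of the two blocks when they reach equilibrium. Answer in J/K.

Energy balance: T_f = (m₁c₁T₁ + m₂c₂T₂)/(m₁c₁ + m₂c₂) = 447.17 K.
ΔS₁ = m₁c₁ ln(T_f/T₁) = 16.1184 × ln(447.17/746) = -8.249 J/K.
ΔS₂ = m₂c₂ ln(T_f/T₂) = 317.46 × ln(447.17/432) = 10.96 J/K.
ΔS_total = -8.249 + 10.96 = 2.71 J/K.

ΔS_total = 2.71 J/K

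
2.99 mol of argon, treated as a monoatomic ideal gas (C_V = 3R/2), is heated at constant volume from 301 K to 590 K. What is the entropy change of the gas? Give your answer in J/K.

At constant volume, ΔS = nC_V ln(T₂/T₁) with C_V = 3R/2 = 12.47 J mol⁻¹ K⁻¹.
ΔS = 2.99 × 12.47 × ln(590/301) = 25.1 J/K.

ΔS = 25.1 J/K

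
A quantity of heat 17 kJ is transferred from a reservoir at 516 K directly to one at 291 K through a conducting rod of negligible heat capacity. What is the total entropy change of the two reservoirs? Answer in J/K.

ΔS_total = 25.5 J/K

ΔS_hot = −Q/T_H = −17000/516 = -32.95 J/K and ΔS_cold = +Q/T_C = 17000/291 = 58.42 J/K.
ΔS_total = -32.95 + 58.42 = 25.5 J/K, positive as the second law requires.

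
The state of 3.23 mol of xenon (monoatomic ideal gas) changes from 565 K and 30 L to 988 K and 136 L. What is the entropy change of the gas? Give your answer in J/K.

ΔS = 63.1 J/K

Entropy is a state function: ΔS = nC_V ln(T₂/T₁) + nR ln(V₂/V₁), with C_V = 3R/2 = 12.47 J mol⁻¹ K⁻¹ for a monoatomic ideal gas.
ΔS = 3.23 × [12.47 × ln(988/565) + 8.314 × ln(136/30)] = 63.1 J/K.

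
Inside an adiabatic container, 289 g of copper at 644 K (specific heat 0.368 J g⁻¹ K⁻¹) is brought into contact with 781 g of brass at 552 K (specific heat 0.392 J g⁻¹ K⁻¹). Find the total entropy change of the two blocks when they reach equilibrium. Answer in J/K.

Energy balance: T_f = (m₁c₁T₁ + m₂c₂T₂)/(m₁c₁ + m₂c₂) = 575.72 K.
ΔS₁ = m₁c₁ ln(T_f/T₁) = 106.352 × ln(575.72/644) = -11.92 J/K.
ΔS₂ = m₂c₂ ln(T_f/T₂) = 306.152 × ln(575.72/552) = 12.881 J/K.
ΔS_total = -11.92 + 12.881 = 0.961 J/K.

ΔS_total = 0.961 J/K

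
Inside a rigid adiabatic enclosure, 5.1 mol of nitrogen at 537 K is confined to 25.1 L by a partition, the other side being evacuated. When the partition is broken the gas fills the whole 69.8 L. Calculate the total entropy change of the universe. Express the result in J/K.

ΔS_universe = 43.4 J/K

For an ideal gas in free expansion Q = 0 and W = 0, so T is unchanged.
Entropy is a state function; using a reversible isothermal path, ΔS_gas = nR ln(V₂/V₁) = 5.1 × 8.314 × ln(69.8/25.1) = 43.4 J/K.
The insulated surroundings exchange no heat, so ΔS_surr = 0 and ΔS_universe = ΔS_gas.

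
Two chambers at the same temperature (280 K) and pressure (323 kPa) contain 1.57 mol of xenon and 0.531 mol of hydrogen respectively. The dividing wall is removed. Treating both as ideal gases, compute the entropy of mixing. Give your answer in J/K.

Mole fractions: x_A = 1.57/2.1 = 0.747, x_B = 0.253.
ΔS_mix = −R(n_A ln x_A + n_B ln x_B) = −8.314 × (1.57 ln 0.747 + 0.531 ln 0.253) = 9.87 J/K.

ΔS_mix = 9.87 J/K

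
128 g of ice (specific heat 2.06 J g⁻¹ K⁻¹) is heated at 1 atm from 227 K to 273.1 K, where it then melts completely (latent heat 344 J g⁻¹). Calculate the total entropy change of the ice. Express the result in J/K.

ΔS = 210 J/K

Warming step: ΔS₁ = m c ln(T_tr/T_i) = 128 × 2.06 × ln(273.1/227) = 48.75 J/K.
Phase change: ΔS₂ = +mL/T_tr = 128 × 344 / 273.1 = 161.2 J/K.
ΔS_total = (48.75) + (161.2) = 210 J/K.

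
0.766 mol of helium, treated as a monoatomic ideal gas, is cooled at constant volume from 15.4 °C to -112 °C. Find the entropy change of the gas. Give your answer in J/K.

ΔS = -5.56 J/K

In kelvin: T₁ = 288.55 K, T₂ = 161.15 K. At constant volume, ΔS = nC_V ln(T₂/T₁) with C_V = 3R/2 = 12.47 J mol⁻¹ K⁻¹.
ΔS = 0.766 × 12.47 × ln(161.15/288.55) = -5.56 J/K.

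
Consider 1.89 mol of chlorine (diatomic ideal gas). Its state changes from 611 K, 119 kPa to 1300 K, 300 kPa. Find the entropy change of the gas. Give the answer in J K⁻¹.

ΔS = 27 J/K

ΔS = nC_p ln(T₂/T₁) − nR ln(P₂/P₁), with C_p = 7R/2 = 29.1 J mol⁻¹ K⁻¹ for a diatomic ideal gas.
ΔS = 1.89 × [29.1 × ln(1300/611) − 8.314 × ln(300/119)] = 27 J/K.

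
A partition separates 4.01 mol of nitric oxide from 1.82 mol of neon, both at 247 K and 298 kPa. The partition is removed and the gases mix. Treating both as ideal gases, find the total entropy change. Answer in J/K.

Mole fractions: x_A = 4.01/5.83 = 0.688, x_B = 0.312.
ΔS_mix = −R(n_A ln x_A + n_B ln x_B) = −8.314 × (4.01 ln 0.688 + 1.82 ln 0.312) = 30.1 J/K.

ΔS_mix = 30.1 J/K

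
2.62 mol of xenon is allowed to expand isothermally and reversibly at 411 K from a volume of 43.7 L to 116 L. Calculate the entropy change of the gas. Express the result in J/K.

ΔS_gas = 21.3 J/K

For an isothermal ideal gas ΔS_gas = nR ln(V₂/V₁) = 2.62 × 8.314 × ln(116/43.7) = 21.3 J/K.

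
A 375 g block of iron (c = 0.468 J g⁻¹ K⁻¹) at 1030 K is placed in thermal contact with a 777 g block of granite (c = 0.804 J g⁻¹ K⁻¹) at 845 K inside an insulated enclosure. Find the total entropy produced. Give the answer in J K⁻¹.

Energy balance: T_f = (m₁c₁T₁ + m₂c₂T₂)/(m₁c₁ + m₂c₂) = 885.57 K.
ΔS₁ = m₁c₁ ln(T_f/T₁) = 175.5 × ln(885.57/1030) = -26.514 J/K.
ΔS₂ = m₂c₂ ln(T_f/T₂) = 624.708 × ln(885.57/845) = 29.298 J/K.
ΔS_total = -26.514 + 29.298 = 2.78 J/K.

ΔS_total = 2.78 J/K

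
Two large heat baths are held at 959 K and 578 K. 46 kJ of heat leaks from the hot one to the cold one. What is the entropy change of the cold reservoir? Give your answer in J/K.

ΔS_cold = 79.6 J/K

The cold reservoir gains heat Q, so ΔS_cold = +Q/T_C = 46000/578 = 79.6 J/K.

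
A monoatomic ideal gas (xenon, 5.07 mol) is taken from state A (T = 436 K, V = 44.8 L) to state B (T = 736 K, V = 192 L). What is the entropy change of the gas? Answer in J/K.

Entropy is a state function: ΔS = nC_V ln(T₂/T₁) + nR ln(V₂/V₁), with C_V = 3R/2 = 12.47 J mol⁻¹ K⁻¹ for a monoatomic ideal gas.
ΔS = 5.07 × [12.47 × ln(736/436) + 8.314 × ln(192/44.8)] = 94.4 J/K.

ΔS = 94.4 J/K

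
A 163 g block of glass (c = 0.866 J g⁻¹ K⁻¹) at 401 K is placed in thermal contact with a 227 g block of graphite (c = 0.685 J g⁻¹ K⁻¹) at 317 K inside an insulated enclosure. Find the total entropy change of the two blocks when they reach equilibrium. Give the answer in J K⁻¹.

Energy balance: T_f = (m₁c₁T₁ + m₂c₂T₂)/(m₁c₁ + m₂c₂) = 356.97 K.
ΔS₁ = m₁c₁ ln(T_f/T₁) = 141.158 × ln(356.97/401) = -16.42 J/K.
ΔS₂ = m₂c₂ ln(T_f/T₂) = 155.495 × ln(356.97/317) = 18.47 J/K.
ΔS_total = -16.42 + 18.47 = 2.05 J/K.

ΔS_total = 2.05 J/K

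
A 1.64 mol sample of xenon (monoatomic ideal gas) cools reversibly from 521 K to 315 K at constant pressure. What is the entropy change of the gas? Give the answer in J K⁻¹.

ΔS = -17.2 J/K

At constant pressure, ΔS = nC_p ln(T₂/T₁) with C_p = 5R/2 = 20.79 J mol⁻¹ K⁻¹.
ΔS = 1.64 × 20.79 × ln(315/521) = -17.2 J/K.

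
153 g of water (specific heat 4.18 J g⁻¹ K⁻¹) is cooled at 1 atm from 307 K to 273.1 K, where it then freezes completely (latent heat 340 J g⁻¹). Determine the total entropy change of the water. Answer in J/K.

Cooling step: ΔS₁ = m c ln(T_tr/T_i) = 153 × 4.18 × ln(273.1/307) = -74.83 J/K.
Phase change: ΔS₂ = −mL/T_tr = −153 × 340 / 273.1 = -190.5 J/K.
ΔS_total = (-74.83) + (-190.5) = -265 J/K.

ΔS = -265 J/K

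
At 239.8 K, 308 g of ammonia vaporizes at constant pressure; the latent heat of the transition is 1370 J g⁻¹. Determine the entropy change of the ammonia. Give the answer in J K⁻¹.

Heat absorbed by the substance: Q = mL = 308 × 1370 = 421960 J.
At constant T, ΔS = Q_rev/T = 421960 / 239.8 = 1760 J/K.

ΔS = 1760 J/K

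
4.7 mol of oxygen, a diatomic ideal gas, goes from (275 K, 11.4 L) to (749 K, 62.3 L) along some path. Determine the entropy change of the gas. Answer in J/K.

Entropy is a state function: ΔS = nC_V ln(T₂/T₁) + nR ln(V₂/V₁), with C_V = 5R/2 = 20.79 J mol⁻¹ K⁻¹ for a diatomic ideal gas.
ΔS = 4.7 × [20.79 × ln(749/275) + 8.314 × ln(62.3/11.4)] = 164 J/K.

ΔS = 164 J/K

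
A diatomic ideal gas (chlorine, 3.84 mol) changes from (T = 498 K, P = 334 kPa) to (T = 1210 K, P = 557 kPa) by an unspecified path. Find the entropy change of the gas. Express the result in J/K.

ΔS = nC_p ln(T₂/T₁) − nR ln(P₂/P₁), with C_p = 7R/2 = 29.1 J mol⁻¹ K⁻¹ for a diatomic ideal gas.
ΔS = 3.84 × [29.1 × ln(1210/498) − 8.314 × ln(557/334)] = 82.9 J/K.

ΔS = 82.9 J/K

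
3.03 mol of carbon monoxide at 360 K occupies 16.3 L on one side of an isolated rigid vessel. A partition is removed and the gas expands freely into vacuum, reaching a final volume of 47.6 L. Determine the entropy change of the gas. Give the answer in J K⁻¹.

No heat is exchanged and no work is done, so the ideal-gas temperature stays constant.
Entropy is a state function; using a reversible isothermal path, ΔS_gas = nR ln(V₂/V₁) = 3.03 × 8.314 × ln(47.6/16.3) = 27 J/K.

ΔS_gas = 27 J/K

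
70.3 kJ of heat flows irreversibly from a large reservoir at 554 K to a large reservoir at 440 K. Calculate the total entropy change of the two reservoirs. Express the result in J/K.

ΔS_hot = −Q/T_H = −70300/554 = -126.9 J/K and ΔS_cold = +Q/T_C = 70300/440 = 159.8 J/K.
ΔS_total = -126.9 + 159.8 = 32.9 J/K, positive as the second law requires.

ΔS_total = 32.9 J/K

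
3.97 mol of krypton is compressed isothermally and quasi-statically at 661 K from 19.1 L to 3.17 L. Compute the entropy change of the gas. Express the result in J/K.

ΔS_gas = -59.3 J/K

For an isothermal ideal gas ΔS_gas = nR ln(V₂/V₁) = 3.97 × 8.314 × ln(3.17/19.1) = -59.3 J/K.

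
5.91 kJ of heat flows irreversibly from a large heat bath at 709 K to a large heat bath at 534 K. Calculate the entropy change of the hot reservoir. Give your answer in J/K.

The hot reservoir loses heat Q, so ΔS_hot = −Q/T_H = −5910/709 = -8.34 J/K.

ΔS_hot = -8.34 J/K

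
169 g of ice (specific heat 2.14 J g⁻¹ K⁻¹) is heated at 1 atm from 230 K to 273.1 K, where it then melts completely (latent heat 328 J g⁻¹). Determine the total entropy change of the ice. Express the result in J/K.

ΔS = 265 J/K

Warming step: ΔS₁ = m c ln(T_tr/T_i) = 169 × 2.14 × ln(273.1/230) = 62.12 J/K.
Phase change: ΔS₂ = +mL/T_tr = 169 × 328 / 273.1 = 203 J/K.
ΔS_total = (62.12) + (203) = 265 J/K.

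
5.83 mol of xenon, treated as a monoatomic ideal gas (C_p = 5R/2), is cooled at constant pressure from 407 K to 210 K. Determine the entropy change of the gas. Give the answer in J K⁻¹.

At constant pressure, ΔS = nC_p ln(T₂/T₁) with C_p = 5R/2 = 20.79 J mol⁻¹ K⁻¹.
ΔS = 5.83 × 20.79 × ln(210/407) = -80.2 J/K.

ΔS = -80.2 J/K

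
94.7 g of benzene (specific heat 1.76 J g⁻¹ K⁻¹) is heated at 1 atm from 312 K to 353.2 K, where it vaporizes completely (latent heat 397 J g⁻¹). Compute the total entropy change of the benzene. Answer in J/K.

Warming step: ΔS₁ = m c ln(T_tr/T_i) = 94.7 × 1.76 × ln(353.2/312) = 20.67 J/K.
Phase change: ΔS₂ = +mL/T_tr = 94.7 × 397 / 353.2 = 106.4 J/K.
ΔS_total = (20.67) + (106.4) = 127 J/K.

ΔS = 127 J/K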